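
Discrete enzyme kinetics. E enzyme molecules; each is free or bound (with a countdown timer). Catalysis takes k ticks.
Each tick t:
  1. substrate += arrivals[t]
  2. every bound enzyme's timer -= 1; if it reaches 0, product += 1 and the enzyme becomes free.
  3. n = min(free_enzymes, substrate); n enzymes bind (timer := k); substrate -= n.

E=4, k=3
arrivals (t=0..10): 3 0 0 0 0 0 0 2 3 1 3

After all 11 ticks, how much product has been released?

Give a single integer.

t=0: arr=3 -> substrate=0 bound=3 product=0
t=1: arr=0 -> substrate=0 bound=3 product=0
t=2: arr=0 -> substrate=0 bound=3 product=0
t=3: arr=0 -> substrate=0 bound=0 product=3
t=4: arr=0 -> substrate=0 bound=0 product=3
t=5: arr=0 -> substrate=0 bound=0 product=3
t=6: arr=0 -> substrate=0 bound=0 product=3
t=7: arr=2 -> substrate=0 bound=2 product=3
t=8: arr=3 -> substrate=1 bound=4 product=3
t=9: arr=1 -> substrate=2 bound=4 product=3
t=10: arr=3 -> substrate=3 bound=4 product=5

Answer: 5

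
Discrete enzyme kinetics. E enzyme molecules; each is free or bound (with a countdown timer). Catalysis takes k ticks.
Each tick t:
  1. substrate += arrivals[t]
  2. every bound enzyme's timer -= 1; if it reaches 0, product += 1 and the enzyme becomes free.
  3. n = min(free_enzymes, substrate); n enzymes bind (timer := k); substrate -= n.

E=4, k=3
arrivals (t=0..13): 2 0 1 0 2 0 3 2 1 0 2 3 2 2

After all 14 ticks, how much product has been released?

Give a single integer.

Answer: 13

Derivation:
t=0: arr=2 -> substrate=0 bound=2 product=0
t=1: arr=0 -> substrate=0 bound=2 product=0
t=2: arr=1 -> substrate=0 bound=3 product=0
t=3: arr=0 -> substrate=0 bound=1 product=2
t=4: arr=2 -> substrate=0 bound=3 product=2
t=5: arr=0 -> substrate=0 bound=2 product=3
t=6: arr=3 -> substrate=1 bound=4 product=3
t=7: arr=2 -> substrate=1 bound=4 product=5
t=8: arr=1 -> substrate=2 bound=4 product=5
t=9: arr=0 -> substrate=0 bound=4 product=7
t=10: arr=2 -> substrate=0 bound=4 product=9
t=11: arr=3 -> substrate=3 bound=4 product=9
t=12: arr=2 -> substrate=3 bound=4 product=11
t=13: arr=2 -> substrate=3 bound=4 product=13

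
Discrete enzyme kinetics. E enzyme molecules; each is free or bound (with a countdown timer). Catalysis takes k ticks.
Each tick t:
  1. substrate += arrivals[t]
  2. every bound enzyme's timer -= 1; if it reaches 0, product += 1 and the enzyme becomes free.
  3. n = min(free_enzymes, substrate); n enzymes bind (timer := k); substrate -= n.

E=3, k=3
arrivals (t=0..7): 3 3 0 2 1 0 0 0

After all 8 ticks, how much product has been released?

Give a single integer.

Answer: 6

Derivation:
t=0: arr=3 -> substrate=0 bound=3 product=0
t=1: arr=3 -> substrate=3 bound=3 product=0
t=2: arr=0 -> substrate=3 bound=3 product=0
t=3: arr=2 -> substrate=2 bound=3 product=3
t=4: arr=1 -> substrate=3 bound=3 product=3
t=5: arr=0 -> substrate=3 bound=3 product=3
t=6: arr=0 -> substrate=0 bound=3 product=6
t=7: arr=0 -> substrate=0 bound=3 product=6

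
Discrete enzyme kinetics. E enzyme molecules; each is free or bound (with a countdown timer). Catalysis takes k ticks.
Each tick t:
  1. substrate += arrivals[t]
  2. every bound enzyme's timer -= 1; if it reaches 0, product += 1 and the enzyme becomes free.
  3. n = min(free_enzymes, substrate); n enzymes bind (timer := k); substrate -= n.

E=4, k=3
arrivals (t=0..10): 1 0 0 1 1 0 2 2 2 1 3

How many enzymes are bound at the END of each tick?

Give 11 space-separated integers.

Answer: 1 1 1 1 2 2 3 4 4 4 4

Derivation:
t=0: arr=1 -> substrate=0 bound=1 product=0
t=1: arr=0 -> substrate=0 bound=1 product=0
t=2: arr=0 -> substrate=0 bound=1 product=0
t=3: arr=1 -> substrate=0 bound=1 product=1
t=4: arr=1 -> substrate=0 bound=2 product=1
t=5: arr=0 -> substrate=0 bound=2 product=1
t=6: arr=2 -> substrate=0 bound=3 product=2
t=7: arr=2 -> substrate=0 bound=4 product=3
t=8: arr=2 -> substrate=2 bound=4 product=3
t=9: arr=1 -> substrate=1 bound=4 product=5
t=10: arr=3 -> substrate=2 bound=4 product=7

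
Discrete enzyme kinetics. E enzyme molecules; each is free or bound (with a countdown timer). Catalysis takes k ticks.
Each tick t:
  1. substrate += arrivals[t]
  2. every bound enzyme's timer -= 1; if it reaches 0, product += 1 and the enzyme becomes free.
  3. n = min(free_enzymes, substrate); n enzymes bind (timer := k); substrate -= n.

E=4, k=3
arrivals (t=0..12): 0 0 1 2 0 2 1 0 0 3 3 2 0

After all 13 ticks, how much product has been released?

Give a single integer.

t=0: arr=0 -> substrate=0 bound=0 product=0
t=1: arr=0 -> substrate=0 bound=0 product=0
t=2: arr=1 -> substrate=0 bound=1 product=0
t=3: arr=2 -> substrate=0 bound=3 product=0
t=4: arr=0 -> substrate=0 bound=3 product=0
t=5: arr=2 -> substrate=0 bound=4 product=1
t=6: arr=1 -> substrate=0 bound=3 product=3
t=7: arr=0 -> substrate=0 bound=3 product=3
t=8: arr=0 -> substrate=0 bound=1 product=5
t=9: arr=3 -> substrate=0 bound=3 product=6
t=10: arr=3 -> substrate=2 bound=4 product=6
t=11: arr=2 -> substrate=4 bound=4 product=6
t=12: arr=0 -> substrate=1 bound=4 product=9

Answer: 9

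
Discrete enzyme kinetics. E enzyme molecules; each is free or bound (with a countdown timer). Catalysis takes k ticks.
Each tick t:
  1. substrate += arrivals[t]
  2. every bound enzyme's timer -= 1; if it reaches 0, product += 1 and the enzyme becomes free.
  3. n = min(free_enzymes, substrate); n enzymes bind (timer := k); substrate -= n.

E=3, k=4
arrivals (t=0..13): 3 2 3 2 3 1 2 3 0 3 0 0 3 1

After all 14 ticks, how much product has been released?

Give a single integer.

Answer: 9

Derivation:
t=0: arr=3 -> substrate=0 bound=3 product=0
t=1: arr=2 -> substrate=2 bound=3 product=0
t=2: arr=3 -> substrate=5 bound=3 product=0
t=3: arr=2 -> substrate=7 bound=3 product=0
t=4: arr=3 -> substrate=7 bound=3 product=3
t=5: arr=1 -> substrate=8 bound=3 product=3
t=6: arr=2 -> substrate=10 bound=3 product=3
t=7: arr=3 -> substrate=13 bound=3 product=3
t=8: arr=0 -> substrate=10 bound=3 product=6
t=9: arr=3 -> substrate=13 bound=3 product=6
t=10: arr=0 -> substrate=13 bound=3 product=6
t=11: arr=0 -> substrate=13 bound=3 product=6
t=12: arr=3 -> substrate=13 bound=3 product=9
t=13: arr=1 -> substrate=14 bound=3 product=9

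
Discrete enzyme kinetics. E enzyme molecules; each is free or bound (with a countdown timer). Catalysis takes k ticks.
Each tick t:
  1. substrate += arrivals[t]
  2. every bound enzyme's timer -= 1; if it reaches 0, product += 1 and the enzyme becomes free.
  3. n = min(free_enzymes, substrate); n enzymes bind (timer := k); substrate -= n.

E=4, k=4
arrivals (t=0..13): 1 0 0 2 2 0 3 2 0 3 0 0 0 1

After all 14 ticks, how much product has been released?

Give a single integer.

t=0: arr=1 -> substrate=0 bound=1 product=0
t=1: arr=0 -> substrate=0 bound=1 product=0
t=2: arr=0 -> substrate=0 bound=1 product=0
t=3: arr=2 -> substrate=0 bound=3 product=0
t=4: arr=2 -> substrate=0 bound=4 product=1
t=5: arr=0 -> substrate=0 bound=4 product=1
t=6: arr=3 -> substrate=3 bound=4 product=1
t=7: arr=2 -> substrate=3 bound=4 product=3
t=8: arr=0 -> substrate=1 bound=4 product=5
t=9: arr=3 -> substrate=4 bound=4 product=5
t=10: arr=0 -> substrate=4 bound=4 product=5
t=11: arr=0 -> substrate=2 bound=4 product=7
t=12: arr=0 -> substrate=0 bound=4 product=9
t=13: arr=1 -> substrate=1 bound=4 product=9

Answer: 9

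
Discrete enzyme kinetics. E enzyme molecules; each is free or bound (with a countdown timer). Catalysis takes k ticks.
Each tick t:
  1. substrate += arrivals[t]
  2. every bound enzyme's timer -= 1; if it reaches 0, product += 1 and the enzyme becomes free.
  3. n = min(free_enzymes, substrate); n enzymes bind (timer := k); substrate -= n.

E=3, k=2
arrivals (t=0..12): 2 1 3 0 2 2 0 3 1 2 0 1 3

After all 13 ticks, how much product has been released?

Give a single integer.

Answer: 16

Derivation:
t=0: arr=2 -> substrate=0 bound=2 product=0
t=1: arr=1 -> substrate=0 bound=3 product=0
t=2: arr=3 -> substrate=1 bound=3 product=2
t=3: arr=0 -> substrate=0 bound=3 product=3
t=4: arr=2 -> substrate=0 bound=3 product=5
t=5: arr=2 -> substrate=1 bound=3 product=6
t=6: arr=0 -> substrate=0 bound=2 product=8
t=7: arr=3 -> substrate=1 bound=3 product=9
t=8: arr=1 -> substrate=1 bound=3 product=10
t=9: arr=2 -> substrate=1 bound=3 product=12
t=10: arr=0 -> substrate=0 bound=3 product=13
t=11: arr=1 -> substrate=0 bound=2 product=15
t=12: arr=3 -> substrate=1 bound=3 product=16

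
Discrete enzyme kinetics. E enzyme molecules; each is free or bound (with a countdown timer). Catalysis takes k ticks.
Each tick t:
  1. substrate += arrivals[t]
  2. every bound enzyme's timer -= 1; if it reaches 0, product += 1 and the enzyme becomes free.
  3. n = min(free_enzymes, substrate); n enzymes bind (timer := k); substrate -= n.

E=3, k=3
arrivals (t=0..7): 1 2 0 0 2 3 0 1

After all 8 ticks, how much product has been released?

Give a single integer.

Answer: 5

Derivation:
t=0: arr=1 -> substrate=0 bound=1 product=0
t=1: arr=2 -> substrate=0 bound=3 product=0
t=2: arr=0 -> substrate=0 bound=3 product=0
t=3: arr=0 -> substrate=0 bound=2 product=1
t=4: arr=2 -> substrate=0 bound=2 product=3
t=5: arr=3 -> substrate=2 bound=3 product=3
t=6: arr=0 -> substrate=2 bound=3 product=3
t=7: arr=1 -> substrate=1 bound=3 product=5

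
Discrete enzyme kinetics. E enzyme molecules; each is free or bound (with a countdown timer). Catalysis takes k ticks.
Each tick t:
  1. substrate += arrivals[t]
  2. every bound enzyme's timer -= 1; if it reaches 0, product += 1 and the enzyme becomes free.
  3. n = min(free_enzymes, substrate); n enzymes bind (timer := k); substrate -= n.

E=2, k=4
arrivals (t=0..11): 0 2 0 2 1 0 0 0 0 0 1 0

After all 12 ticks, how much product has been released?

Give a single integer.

t=0: arr=0 -> substrate=0 bound=0 product=0
t=1: arr=2 -> substrate=0 bound=2 product=0
t=2: arr=0 -> substrate=0 bound=2 product=0
t=3: arr=2 -> substrate=2 bound=2 product=0
t=4: arr=1 -> substrate=3 bound=2 product=0
t=5: arr=0 -> substrate=1 bound=2 product=2
t=6: arr=0 -> substrate=1 bound=2 product=2
t=7: arr=0 -> substrate=1 bound=2 product=2
t=8: arr=0 -> substrate=1 bound=2 product=2
t=9: arr=0 -> substrate=0 bound=1 product=4
t=10: arr=1 -> substrate=0 bound=2 product=4
t=11: arr=0 -> substrate=0 bound=2 product=4

Answer: 4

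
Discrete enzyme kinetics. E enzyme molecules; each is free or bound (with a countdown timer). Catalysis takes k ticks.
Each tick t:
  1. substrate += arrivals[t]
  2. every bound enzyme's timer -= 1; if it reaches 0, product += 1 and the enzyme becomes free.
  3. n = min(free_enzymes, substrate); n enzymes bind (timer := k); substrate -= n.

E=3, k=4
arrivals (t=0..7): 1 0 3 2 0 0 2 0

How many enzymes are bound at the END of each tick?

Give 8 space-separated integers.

Answer: 1 1 3 3 3 3 3 3

Derivation:
t=0: arr=1 -> substrate=0 bound=1 product=0
t=1: arr=0 -> substrate=0 bound=1 product=0
t=2: arr=3 -> substrate=1 bound=3 product=0
t=3: arr=2 -> substrate=3 bound=3 product=0
t=4: arr=0 -> substrate=2 bound=3 product=1
t=5: arr=0 -> substrate=2 bound=3 product=1
t=6: arr=2 -> substrate=2 bound=3 product=3
t=7: arr=0 -> substrate=2 bound=3 product=3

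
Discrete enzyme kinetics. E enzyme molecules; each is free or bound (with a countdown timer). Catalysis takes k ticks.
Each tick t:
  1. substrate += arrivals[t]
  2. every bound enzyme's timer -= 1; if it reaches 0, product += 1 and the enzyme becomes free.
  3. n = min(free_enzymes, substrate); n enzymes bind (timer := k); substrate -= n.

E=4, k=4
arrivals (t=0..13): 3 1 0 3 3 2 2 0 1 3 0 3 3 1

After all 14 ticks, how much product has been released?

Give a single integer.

t=0: arr=3 -> substrate=0 bound=3 product=0
t=1: arr=1 -> substrate=0 bound=4 product=0
t=2: arr=0 -> substrate=0 bound=4 product=0
t=3: arr=3 -> substrate=3 bound=4 product=0
t=4: arr=3 -> substrate=3 bound=4 product=3
t=5: arr=2 -> substrate=4 bound=4 product=4
t=6: arr=2 -> substrate=6 bound=4 product=4
t=7: arr=0 -> substrate=6 bound=4 product=4
t=8: arr=1 -> substrate=4 bound=4 product=7
t=9: arr=3 -> substrate=6 bound=4 product=8
t=10: arr=0 -> substrate=6 bound=4 product=8
t=11: arr=3 -> substrate=9 bound=4 product=8
t=12: arr=3 -> substrate=9 bound=4 product=11
t=13: arr=1 -> substrate=9 bound=4 product=12

Answer: 12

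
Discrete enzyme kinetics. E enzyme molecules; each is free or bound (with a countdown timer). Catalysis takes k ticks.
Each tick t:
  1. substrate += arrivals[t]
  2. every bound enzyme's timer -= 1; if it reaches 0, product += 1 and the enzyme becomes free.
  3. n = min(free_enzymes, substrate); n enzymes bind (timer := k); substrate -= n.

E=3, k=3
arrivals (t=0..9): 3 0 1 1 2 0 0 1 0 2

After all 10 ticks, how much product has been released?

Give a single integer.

t=0: arr=3 -> substrate=0 bound=3 product=0
t=1: arr=0 -> substrate=0 bound=3 product=0
t=2: arr=1 -> substrate=1 bound=3 product=0
t=3: arr=1 -> substrate=0 bound=2 product=3
t=4: arr=2 -> substrate=1 bound=3 product=3
t=5: arr=0 -> substrate=1 bound=3 product=3
t=6: arr=0 -> substrate=0 bound=2 product=5
t=7: arr=1 -> substrate=0 bound=2 product=6
t=8: arr=0 -> substrate=0 bound=2 product=6
t=9: arr=2 -> substrate=0 bound=3 product=7

Answer: 7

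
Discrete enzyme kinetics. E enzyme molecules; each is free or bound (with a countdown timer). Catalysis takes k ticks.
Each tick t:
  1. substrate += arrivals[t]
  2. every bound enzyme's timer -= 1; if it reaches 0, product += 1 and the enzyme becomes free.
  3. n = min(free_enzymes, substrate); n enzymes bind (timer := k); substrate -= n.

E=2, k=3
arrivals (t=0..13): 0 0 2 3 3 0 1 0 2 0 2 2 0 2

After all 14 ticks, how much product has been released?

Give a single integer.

t=0: arr=0 -> substrate=0 bound=0 product=0
t=1: arr=0 -> substrate=0 bound=0 product=0
t=2: arr=2 -> substrate=0 bound=2 product=0
t=3: arr=3 -> substrate=3 bound=2 product=0
t=4: arr=3 -> substrate=6 bound=2 product=0
t=5: arr=0 -> substrate=4 bound=2 product=2
t=6: arr=1 -> substrate=5 bound=2 product=2
t=7: arr=0 -> substrate=5 bound=2 product=2
t=8: arr=2 -> substrate=5 bound=2 product=4
t=9: arr=0 -> substrate=5 bound=2 product=4
t=10: arr=2 -> substrate=7 bound=2 product=4
t=11: arr=2 -> substrate=7 bound=2 product=6
t=12: arr=0 -> substrate=7 bound=2 product=6
t=13: arr=2 -> substrate=9 bound=2 product=6

Answer: 6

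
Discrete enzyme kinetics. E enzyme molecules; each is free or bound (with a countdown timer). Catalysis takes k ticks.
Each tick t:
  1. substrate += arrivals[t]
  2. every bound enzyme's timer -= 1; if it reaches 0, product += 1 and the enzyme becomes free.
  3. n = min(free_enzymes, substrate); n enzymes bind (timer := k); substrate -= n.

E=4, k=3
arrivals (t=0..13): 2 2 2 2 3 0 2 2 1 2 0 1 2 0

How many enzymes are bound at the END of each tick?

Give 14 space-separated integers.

Answer: 2 4 4 4 4 4 4 4 4 4 4 4 4 4

Derivation:
t=0: arr=2 -> substrate=0 bound=2 product=0
t=1: arr=2 -> substrate=0 bound=4 product=0
t=2: arr=2 -> substrate=2 bound=4 product=0
t=3: arr=2 -> substrate=2 bound=4 product=2
t=4: arr=3 -> substrate=3 bound=4 product=4
t=5: arr=0 -> substrate=3 bound=4 product=4
t=6: arr=2 -> substrate=3 bound=4 product=6
t=7: arr=2 -> substrate=3 bound=4 product=8
t=8: arr=1 -> substrate=4 bound=4 product=8
t=9: arr=2 -> substrate=4 bound=4 product=10
t=10: arr=0 -> substrate=2 bound=4 product=12
t=11: arr=1 -> substrate=3 bound=4 product=12
t=12: arr=2 -> substrate=3 bound=4 product=14
t=13: arr=0 -> substrate=1 bound=4 product=16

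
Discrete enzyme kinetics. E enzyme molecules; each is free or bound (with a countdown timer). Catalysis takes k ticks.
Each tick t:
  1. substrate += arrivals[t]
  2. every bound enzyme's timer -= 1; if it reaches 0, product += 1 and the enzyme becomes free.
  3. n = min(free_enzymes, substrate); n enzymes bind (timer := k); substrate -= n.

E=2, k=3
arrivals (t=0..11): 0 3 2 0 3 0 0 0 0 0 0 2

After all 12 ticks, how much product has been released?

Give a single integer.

Answer: 6

Derivation:
t=0: arr=0 -> substrate=0 bound=0 product=0
t=1: arr=3 -> substrate=1 bound=2 product=0
t=2: arr=2 -> substrate=3 bound=2 product=0
t=3: arr=0 -> substrate=3 bound=2 product=0
t=4: arr=3 -> substrate=4 bound=2 product=2
t=5: arr=0 -> substrate=4 bound=2 product=2
t=6: arr=0 -> substrate=4 bound=2 product=2
t=7: arr=0 -> substrate=2 bound=2 product=4
t=8: arr=0 -> substrate=2 bound=2 product=4
t=9: arr=0 -> substrate=2 bound=2 product=4
t=10: arr=0 -> substrate=0 bound=2 product=6
t=11: arr=2 -> substrate=2 bound=2 product=6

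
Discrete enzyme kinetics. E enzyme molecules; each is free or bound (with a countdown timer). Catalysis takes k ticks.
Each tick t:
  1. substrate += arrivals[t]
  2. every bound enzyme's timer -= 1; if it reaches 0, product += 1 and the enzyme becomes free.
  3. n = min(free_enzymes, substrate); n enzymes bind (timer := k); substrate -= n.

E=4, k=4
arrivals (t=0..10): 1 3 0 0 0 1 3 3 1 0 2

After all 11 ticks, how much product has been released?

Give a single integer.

t=0: arr=1 -> substrate=0 bound=1 product=0
t=1: arr=3 -> substrate=0 bound=4 product=0
t=2: arr=0 -> substrate=0 bound=4 product=0
t=3: arr=0 -> substrate=0 bound=4 product=0
t=4: arr=0 -> substrate=0 bound=3 product=1
t=5: arr=1 -> substrate=0 bound=1 product=4
t=6: arr=3 -> substrate=0 bound=4 product=4
t=7: arr=3 -> substrate=3 bound=4 product=4
t=8: arr=1 -> substrate=4 bound=4 product=4
t=9: arr=0 -> substrate=3 bound=4 product=5
t=10: arr=2 -> substrate=2 bound=4 product=8

Answer: 8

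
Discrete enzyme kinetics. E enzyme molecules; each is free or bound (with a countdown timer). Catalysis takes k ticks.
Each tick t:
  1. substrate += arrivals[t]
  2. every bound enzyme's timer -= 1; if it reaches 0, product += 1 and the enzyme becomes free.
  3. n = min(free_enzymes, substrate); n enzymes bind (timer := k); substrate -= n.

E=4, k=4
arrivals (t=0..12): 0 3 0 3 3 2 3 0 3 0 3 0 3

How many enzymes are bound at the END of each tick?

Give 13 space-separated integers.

Answer: 0 3 3 4 4 4 4 4 4 4 4 4 4

Derivation:
t=0: arr=0 -> substrate=0 bound=0 product=0
t=1: arr=3 -> substrate=0 bound=3 product=0
t=2: arr=0 -> substrate=0 bound=3 product=0
t=3: arr=3 -> substrate=2 bound=4 product=0
t=4: arr=3 -> substrate=5 bound=4 product=0
t=5: arr=2 -> substrate=4 bound=4 product=3
t=6: arr=3 -> substrate=7 bound=4 product=3
t=7: arr=0 -> substrate=6 bound=4 product=4
t=8: arr=3 -> substrate=9 bound=4 product=4
t=9: arr=0 -> substrate=6 bound=4 product=7
t=10: arr=3 -> substrate=9 bound=4 product=7
t=11: arr=0 -> substrate=8 bound=4 product=8
t=12: arr=3 -> substrate=11 bound=4 product=8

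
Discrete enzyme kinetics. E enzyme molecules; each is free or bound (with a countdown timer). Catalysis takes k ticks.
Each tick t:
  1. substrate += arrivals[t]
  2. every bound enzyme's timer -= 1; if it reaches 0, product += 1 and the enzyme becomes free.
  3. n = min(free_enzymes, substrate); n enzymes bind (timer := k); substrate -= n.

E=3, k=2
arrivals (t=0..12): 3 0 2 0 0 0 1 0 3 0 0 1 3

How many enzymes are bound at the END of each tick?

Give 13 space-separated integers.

Answer: 3 3 2 2 0 0 1 1 3 3 0 1 3

Derivation:
t=0: arr=3 -> substrate=0 bound=3 product=0
t=1: arr=0 -> substrate=0 bound=3 product=0
t=2: arr=2 -> substrate=0 bound=2 product=3
t=3: arr=0 -> substrate=0 bound=2 product=3
t=4: arr=0 -> substrate=0 bound=0 product=5
t=5: arr=0 -> substrate=0 bound=0 product=5
t=6: arr=1 -> substrate=0 bound=1 product=5
t=7: arr=0 -> substrate=0 bound=1 product=5
t=8: arr=3 -> substrate=0 bound=3 product=6
t=9: arr=0 -> substrate=0 bound=3 product=6
t=10: arr=0 -> substrate=0 bound=0 product=9
t=11: arr=1 -> substrate=0 bound=1 product=9
t=12: arr=3 -> substrate=1 bound=3 product=9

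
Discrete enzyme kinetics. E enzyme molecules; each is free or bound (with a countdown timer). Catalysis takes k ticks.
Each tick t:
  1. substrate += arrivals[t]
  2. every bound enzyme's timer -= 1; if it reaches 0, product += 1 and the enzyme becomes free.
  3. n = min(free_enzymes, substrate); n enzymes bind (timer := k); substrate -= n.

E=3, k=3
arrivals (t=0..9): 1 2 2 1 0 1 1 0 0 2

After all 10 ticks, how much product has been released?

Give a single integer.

t=0: arr=1 -> substrate=0 bound=1 product=0
t=1: arr=2 -> substrate=0 bound=3 product=0
t=2: arr=2 -> substrate=2 bound=3 product=0
t=3: arr=1 -> substrate=2 bound=3 product=1
t=4: arr=0 -> substrate=0 bound=3 product=3
t=5: arr=1 -> substrate=1 bound=3 product=3
t=6: arr=1 -> substrate=1 bound=3 product=4
t=7: arr=0 -> substrate=0 bound=2 product=6
t=8: arr=0 -> substrate=0 bound=2 product=6
t=9: arr=2 -> substrate=0 bound=3 product=7

Answer: 7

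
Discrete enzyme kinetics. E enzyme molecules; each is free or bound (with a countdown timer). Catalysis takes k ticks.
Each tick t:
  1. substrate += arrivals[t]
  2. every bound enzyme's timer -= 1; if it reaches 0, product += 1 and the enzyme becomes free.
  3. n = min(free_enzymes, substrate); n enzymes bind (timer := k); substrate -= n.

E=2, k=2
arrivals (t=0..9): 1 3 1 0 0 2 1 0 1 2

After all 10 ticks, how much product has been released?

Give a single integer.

t=0: arr=1 -> substrate=0 bound=1 product=0
t=1: arr=3 -> substrate=2 bound=2 product=0
t=2: arr=1 -> substrate=2 bound=2 product=1
t=3: arr=0 -> substrate=1 bound=2 product=2
t=4: arr=0 -> substrate=0 bound=2 product=3
t=5: arr=2 -> substrate=1 bound=2 product=4
t=6: arr=1 -> substrate=1 bound=2 product=5
t=7: arr=0 -> substrate=0 bound=2 product=6
t=8: arr=1 -> substrate=0 bound=2 product=7
t=9: arr=2 -> substrate=1 bound=2 product=8

Answer: 8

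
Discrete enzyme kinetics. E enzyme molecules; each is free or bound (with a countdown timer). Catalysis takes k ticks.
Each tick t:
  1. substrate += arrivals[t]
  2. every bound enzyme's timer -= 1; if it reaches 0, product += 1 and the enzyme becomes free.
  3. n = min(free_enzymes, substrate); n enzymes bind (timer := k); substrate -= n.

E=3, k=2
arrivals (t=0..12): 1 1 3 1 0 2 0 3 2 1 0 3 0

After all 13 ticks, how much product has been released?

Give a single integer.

t=0: arr=1 -> substrate=0 bound=1 product=0
t=1: arr=1 -> substrate=0 bound=2 product=0
t=2: arr=3 -> substrate=1 bound=3 product=1
t=3: arr=1 -> substrate=1 bound=3 product=2
t=4: arr=0 -> substrate=0 bound=2 product=4
t=5: arr=2 -> substrate=0 bound=3 product=5
t=6: arr=0 -> substrate=0 bound=2 product=6
t=7: arr=3 -> substrate=0 bound=3 product=8
t=8: arr=2 -> substrate=2 bound=3 product=8
t=9: arr=1 -> substrate=0 bound=3 product=11
t=10: arr=0 -> substrate=0 bound=3 product=11
t=11: arr=3 -> substrate=0 bound=3 product=14
t=12: arr=0 -> substrate=0 bound=3 product=14

Answer: 14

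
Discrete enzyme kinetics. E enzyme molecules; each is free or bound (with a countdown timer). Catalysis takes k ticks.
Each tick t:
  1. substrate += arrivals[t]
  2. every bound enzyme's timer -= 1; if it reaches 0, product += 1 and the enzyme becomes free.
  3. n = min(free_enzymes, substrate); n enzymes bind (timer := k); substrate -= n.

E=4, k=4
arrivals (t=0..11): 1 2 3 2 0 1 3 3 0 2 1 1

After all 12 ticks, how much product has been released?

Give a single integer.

Answer: 8

Derivation:
t=0: arr=1 -> substrate=0 bound=1 product=0
t=1: arr=2 -> substrate=0 bound=3 product=0
t=2: arr=3 -> substrate=2 bound=4 product=0
t=3: arr=2 -> substrate=4 bound=4 product=0
t=4: arr=0 -> substrate=3 bound=4 product=1
t=5: arr=1 -> substrate=2 bound=4 product=3
t=6: arr=3 -> substrate=4 bound=4 product=4
t=7: arr=3 -> substrate=7 bound=4 product=4
t=8: arr=0 -> substrate=6 bound=4 product=5
t=9: arr=2 -> substrate=6 bound=4 product=7
t=10: arr=1 -> substrate=6 bound=4 product=8
t=11: arr=1 -> substrate=7 bound=4 product=8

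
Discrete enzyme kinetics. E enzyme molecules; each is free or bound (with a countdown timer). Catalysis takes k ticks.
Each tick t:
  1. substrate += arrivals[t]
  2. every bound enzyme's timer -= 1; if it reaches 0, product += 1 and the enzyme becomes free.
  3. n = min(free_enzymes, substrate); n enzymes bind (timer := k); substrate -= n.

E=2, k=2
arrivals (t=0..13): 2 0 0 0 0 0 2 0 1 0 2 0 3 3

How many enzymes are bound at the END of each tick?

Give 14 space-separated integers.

t=0: arr=2 -> substrate=0 bound=2 product=0
t=1: arr=0 -> substrate=0 bound=2 product=0
t=2: arr=0 -> substrate=0 bound=0 product=2
t=3: arr=0 -> substrate=0 bound=0 product=2
t=4: arr=0 -> substrate=0 bound=0 product=2
t=5: arr=0 -> substrate=0 bound=0 product=2
t=6: arr=2 -> substrate=0 bound=2 product=2
t=7: arr=0 -> substrate=0 bound=2 product=2
t=8: arr=1 -> substrate=0 bound=1 product=4
t=9: arr=0 -> substrate=0 bound=1 product=4
t=10: arr=2 -> substrate=0 bound=2 product=5
t=11: arr=0 -> substrate=0 bound=2 product=5
t=12: arr=3 -> substrate=1 bound=2 product=7
t=13: arr=3 -> substrate=4 bound=2 product=7

Answer: 2 2 0 0 0 0 2 2 1 1 2 2 2 2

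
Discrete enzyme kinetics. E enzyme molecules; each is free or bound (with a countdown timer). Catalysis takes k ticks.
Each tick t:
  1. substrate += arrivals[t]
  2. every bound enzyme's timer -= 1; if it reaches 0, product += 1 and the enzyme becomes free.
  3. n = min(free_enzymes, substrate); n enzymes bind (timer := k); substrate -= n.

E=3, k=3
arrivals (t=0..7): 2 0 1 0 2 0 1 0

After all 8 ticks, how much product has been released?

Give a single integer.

Answer: 5

Derivation:
t=0: arr=2 -> substrate=0 bound=2 product=0
t=1: arr=0 -> substrate=0 bound=2 product=0
t=2: arr=1 -> substrate=0 bound=3 product=0
t=3: arr=0 -> substrate=0 bound=1 product=2
t=4: arr=2 -> substrate=0 bound=3 product=2
t=5: arr=0 -> substrate=0 bound=2 product=3
t=6: arr=1 -> substrate=0 bound=3 product=3
t=7: arr=0 -> substrate=0 bound=1 product=5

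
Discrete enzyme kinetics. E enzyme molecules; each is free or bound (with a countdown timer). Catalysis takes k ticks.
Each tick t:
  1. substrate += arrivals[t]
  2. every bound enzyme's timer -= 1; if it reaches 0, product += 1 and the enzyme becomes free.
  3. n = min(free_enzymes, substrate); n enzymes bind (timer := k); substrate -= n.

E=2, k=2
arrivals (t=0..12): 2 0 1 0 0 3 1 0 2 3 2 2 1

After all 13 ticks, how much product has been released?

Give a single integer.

t=0: arr=2 -> substrate=0 bound=2 product=0
t=1: arr=0 -> substrate=0 bound=2 product=0
t=2: arr=1 -> substrate=0 bound=1 product=2
t=3: arr=0 -> substrate=0 bound=1 product=2
t=4: arr=0 -> substrate=0 bound=0 product=3
t=5: arr=3 -> substrate=1 bound=2 product=3
t=6: arr=1 -> substrate=2 bound=2 product=3
t=7: arr=0 -> substrate=0 bound=2 product=5
t=8: arr=2 -> substrate=2 bound=2 product=5
t=9: arr=3 -> substrate=3 bound=2 product=7
t=10: arr=2 -> substrate=5 bound=2 product=7
t=11: arr=2 -> substrate=5 bound=2 product=9
t=12: arr=1 -> substrate=6 bound=2 product=9

Answer: 9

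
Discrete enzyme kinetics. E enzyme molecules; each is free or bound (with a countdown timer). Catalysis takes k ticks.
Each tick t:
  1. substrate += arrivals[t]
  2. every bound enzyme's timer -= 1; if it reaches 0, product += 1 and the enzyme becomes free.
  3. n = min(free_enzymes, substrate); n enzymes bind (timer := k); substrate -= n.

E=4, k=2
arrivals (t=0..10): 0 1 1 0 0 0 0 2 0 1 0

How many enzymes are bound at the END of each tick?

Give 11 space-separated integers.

Answer: 0 1 2 1 0 0 0 2 2 1 1

Derivation:
t=0: arr=0 -> substrate=0 bound=0 product=0
t=1: arr=1 -> substrate=0 bound=1 product=0
t=2: arr=1 -> substrate=0 bound=2 product=0
t=3: arr=0 -> substrate=0 bound=1 product=1
t=4: arr=0 -> substrate=0 bound=0 product=2
t=5: arr=0 -> substrate=0 bound=0 product=2
t=6: arr=0 -> substrate=0 bound=0 product=2
t=7: arr=2 -> substrate=0 bound=2 product=2
t=8: arr=0 -> substrate=0 bound=2 product=2
t=9: arr=1 -> substrate=0 bound=1 product=4
t=10: arr=0 -> substrate=0 bound=1 product=4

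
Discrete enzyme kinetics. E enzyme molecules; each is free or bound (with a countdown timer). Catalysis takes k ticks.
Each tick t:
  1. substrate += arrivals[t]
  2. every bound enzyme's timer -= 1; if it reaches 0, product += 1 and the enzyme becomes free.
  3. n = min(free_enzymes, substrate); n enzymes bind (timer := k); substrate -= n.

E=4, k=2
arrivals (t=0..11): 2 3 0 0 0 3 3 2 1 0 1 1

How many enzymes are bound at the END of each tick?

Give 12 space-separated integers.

t=0: arr=2 -> substrate=0 bound=2 product=0
t=1: arr=3 -> substrate=1 bound=4 product=0
t=2: arr=0 -> substrate=0 bound=3 product=2
t=3: arr=0 -> substrate=0 bound=1 product=4
t=4: arr=0 -> substrate=0 bound=0 product=5
t=5: arr=3 -> substrate=0 bound=3 product=5
t=6: arr=3 -> substrate=2 bound=4 product=5
t=7: arr=2 -> substrate=1 bound=4 product=8
t=8: arr=1 -> substrate=1 bound=4 product=9
t=9: arr=0 -> substrate=0 bound=2 product=12
t=10: arr=1 -> substrate=0 bound=2 product=13
t=11: arr=1 -> substrate=0 bound=2 product=14

Answer: 2 4 3 1 0 3 4 4 4 2 2 2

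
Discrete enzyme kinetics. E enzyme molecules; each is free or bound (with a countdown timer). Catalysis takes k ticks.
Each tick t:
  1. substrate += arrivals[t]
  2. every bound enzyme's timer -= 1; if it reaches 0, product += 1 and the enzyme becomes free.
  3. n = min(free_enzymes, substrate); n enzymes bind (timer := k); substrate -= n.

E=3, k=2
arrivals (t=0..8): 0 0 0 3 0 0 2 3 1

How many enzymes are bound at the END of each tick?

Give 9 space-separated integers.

t=0: arr=0 -> substrate=0 bound=0 product=0
t=1: arr=0 -> substrate=0 bound=0 product=0
t=2: arr=0 -> substrate=0 bound=0 product=0
t=3: arr=3 -> substrate=0 bound=3 product=0
t=4: arr=0 -> substrate=0 bound=3 product=0
t=5: arr=0 -> substrate=0 bound=0 product=3
t=6: arr=2 -> substrate=0 bound=2 product=3
t=7: arr=3 -> substrate=2 bound=3 product=3
t=8: arr=1 -> substrate=1 bound=3 product=5

Answer: 0 0 0 3 3 0 2 3 3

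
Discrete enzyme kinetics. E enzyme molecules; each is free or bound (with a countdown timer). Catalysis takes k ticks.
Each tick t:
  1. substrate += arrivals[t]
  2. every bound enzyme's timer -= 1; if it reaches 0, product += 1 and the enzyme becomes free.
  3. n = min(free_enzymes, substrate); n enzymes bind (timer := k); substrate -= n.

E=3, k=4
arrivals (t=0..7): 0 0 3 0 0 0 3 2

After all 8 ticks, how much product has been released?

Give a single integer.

t=0: arr=0 -> substrate=0 bound=0 product=0
t=1: arr=0 -> substrate=0 bound=0 product=0
t=2: arr=3 -> substrate=0 bound=3 product=0
t=3: arr=0 -> substrate=0 bound=3 product=0
t=4: arr=0 -> substrate=0 bound=3 product=0
t=5: arr=0 -> substrate=0 bound=3 product=0
t=6: arr=3 -> substrate=0 bound=3 product=3
t=7: arr=2 -> substrate=2 bound=3 product=3

Answer: 3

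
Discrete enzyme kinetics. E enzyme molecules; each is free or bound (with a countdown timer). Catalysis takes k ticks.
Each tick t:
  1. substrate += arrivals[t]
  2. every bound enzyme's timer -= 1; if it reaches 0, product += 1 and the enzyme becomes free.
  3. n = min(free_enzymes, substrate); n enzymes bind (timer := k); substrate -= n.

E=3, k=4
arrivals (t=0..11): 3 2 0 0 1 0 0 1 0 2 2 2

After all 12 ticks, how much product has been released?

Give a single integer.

t=0: arr=3 -> substrate=0 bound=3 product=0
t=1: arr=2 -> substrate=2 bound=3 product=0
t=2: arr=0 -> substrate=2 bound=3 product=0
t=3: arr=0 -> substrate=2 bound=3 product=0
t=4: arr=1 -> substrate=0 bound=3 product=3
t=5: arr=0 -> substrate=0 bound=3 product=3
t=6: arr=0 -> substrate=0 bound=3 product=3
t=7: arr=1 -> substrate=1 bound=3 product=3
t=8: arr=0 -> substrate=0 bound=1 product=6
t=9: arr=2 -> substrate=0 bound=3 product=6
t=10: arr=2 -> substrate=2 bound=3 product=6
t=11: arr=2 -> substrate=4 bound=3 product=6

Answer: 6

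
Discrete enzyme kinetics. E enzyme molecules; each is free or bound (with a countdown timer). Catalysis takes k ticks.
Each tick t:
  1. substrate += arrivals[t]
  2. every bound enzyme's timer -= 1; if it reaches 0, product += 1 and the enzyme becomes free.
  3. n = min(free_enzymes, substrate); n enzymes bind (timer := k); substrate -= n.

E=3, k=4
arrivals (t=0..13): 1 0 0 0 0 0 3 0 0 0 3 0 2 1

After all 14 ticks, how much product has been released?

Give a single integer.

t=0: arr=1 -> substrate=0 bound=1 product=0
t=1: arr=0 -> substrate=0 bound=1 product=0
t=2: arr=0 -> substrate=0 bound=1 product=0
t=3: arr=0 -> substrate=0 bound=1 product=0
t=4: arr=0 -> substrate=0 bound=0 product=1
t=5: arr=0 -> substrate=0 bound=0 product=1
t=6: arr=3 -> substrate=0 bound=3 product=1
t=7: arr=0 -> substrate=0 bound=3 product=1
t=8: arr=0 -> substrate=0 bound=3 product=1
t=9: arr=0 -> substrate=0 bound=3 product=1
t=10: arr=3 -> substrate=0 bound=3 product=4
t=11: arr=0 -> substrate=0 bound=3 product=4
t=12: arr=2 -> substrate=2 bound=3 product=4
t=13: arr=1 -> substrate=3 bound=3 product=4

Answer: 4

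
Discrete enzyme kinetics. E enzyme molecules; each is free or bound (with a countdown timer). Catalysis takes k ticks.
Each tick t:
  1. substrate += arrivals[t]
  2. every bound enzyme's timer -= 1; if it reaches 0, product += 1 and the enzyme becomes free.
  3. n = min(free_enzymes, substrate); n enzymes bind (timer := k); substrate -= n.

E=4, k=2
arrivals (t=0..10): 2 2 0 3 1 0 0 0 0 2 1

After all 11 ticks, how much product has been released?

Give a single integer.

Answer: 8

Derivation:
t=0: arr=2 -> substrate=0 bound=2 product=0
t=1: arr=2 -> substrate=0 bound=4 product=0
t=2: arr=0 -> substrate=0 bound=2 product=2
t=3: arr=3 -> substrate=0 bound=3 product=4
t=4: arr=1 -> substrate=0 bound=4 product=4
t=5: arr=0 -> substrate=0 bound=1 product=7
t=6: arr=0 -> substrate=0 bound=0 product=8
t=7: arr=0 -> substrate=0 bound=0 product=8
t=8: arr=0 -> substrate=0 bound=0 product=8
t=9: arr=2 -> substrate=0 bound=2 product=8
t=10: arr=1 -> substrate=0 bound=3 product=8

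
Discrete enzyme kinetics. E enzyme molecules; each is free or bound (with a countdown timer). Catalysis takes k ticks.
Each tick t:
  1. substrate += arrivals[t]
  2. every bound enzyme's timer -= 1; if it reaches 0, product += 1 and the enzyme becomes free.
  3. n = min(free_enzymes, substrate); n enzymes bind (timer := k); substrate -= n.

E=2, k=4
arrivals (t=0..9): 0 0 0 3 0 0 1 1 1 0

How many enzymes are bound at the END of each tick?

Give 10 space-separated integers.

Answer: 0 0 0 2 2 2 2 2 2 2

Derivation:
t=0: arr=0 -> substrate=0 bound=0 product=0
t=1: arr=0 -> substrate=0 bound=0 product=0
t=2: arr=0 -> substrate=0 bound=0 product=0
t=3: arr=3 -> substrate=1 bound=2 product=0
t=4: arr=0 -> substrate=1 bound=2 product=0
t=5: arr=0 -> substrate=1 bound=2 product=0
t=6: arr=1 -> substrate=2 bound=2 product=0
t=7: arr=1 -> substrate=1 bound=2 product=2
t=8: arr=1 -> substrate=2 bound=2 product=2
t=9: arr=0 -> substrate=2 bound=2 product=2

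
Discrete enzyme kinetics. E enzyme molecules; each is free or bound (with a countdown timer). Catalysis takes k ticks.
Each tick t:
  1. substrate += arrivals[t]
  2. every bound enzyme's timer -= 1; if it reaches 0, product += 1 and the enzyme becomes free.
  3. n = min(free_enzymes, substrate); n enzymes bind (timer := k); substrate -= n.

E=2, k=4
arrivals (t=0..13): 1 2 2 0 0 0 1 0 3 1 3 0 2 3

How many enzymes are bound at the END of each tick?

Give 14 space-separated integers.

t=0: arr=1 -> substrate=0 bound=1 product=0
t=1: arr=2 -> substrate=1 bound=2 product=0
t=2: arr=2 -> substrate=3 bound=2 product=0
t=3: arr=0 -> substrate=3 bound=2 product=0
t=4: arr=0 -> substrate=2 bound=2 product=1
t=5: arr=0 -> substrate=1 bound=2 product=2
t=6: arr=1 -> substrate=2 bound=2 product=2
t=7: arr=0 -> substrate=2 bound=2 product=2
t=8: arr=3 -> substrate=4 bound=2 product=3
t=9: arr=1 -> substrate=4 bound=2 product=4
t=10: arr=3 -> substrate=7 bound=2 product=4
t=11: arr=0 -> substrate=7 bound=2 product=4
t=12: arr=2 -> substrate=8 bound=2 product=5
t=13: arr=3 -> substrate=10 bound=2 product=6

Answer: 1 2 2 2 2 2 2 2 2 2 2 2 2 2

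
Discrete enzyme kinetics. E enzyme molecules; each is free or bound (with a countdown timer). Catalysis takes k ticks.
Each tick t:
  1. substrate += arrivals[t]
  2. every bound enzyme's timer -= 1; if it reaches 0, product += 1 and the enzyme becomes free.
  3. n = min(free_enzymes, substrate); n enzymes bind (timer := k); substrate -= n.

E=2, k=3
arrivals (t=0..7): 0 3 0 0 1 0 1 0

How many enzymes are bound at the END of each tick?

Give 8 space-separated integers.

t=0: arr=0 -> substrate=0 bound=0 product=0
t=1: arr=3 -> substrate=1 bound=2 product=0
t=2: arr=0 -> substrate=1 bound=2 product=0
t=3: arr=0 -> substrate=1 bound=2 product=0
t=4: arr=1 -> substrate=0 bound=2 product=2
t=5: arr=0 -> substrate=0 bound=2 product=2
t=6: arr=1 -> substrate=1 bound=2 product=2
t=7: arr=0 -> substrate=0 bound=1 product=4

Answer: 0 2 2 2 2 2 2 1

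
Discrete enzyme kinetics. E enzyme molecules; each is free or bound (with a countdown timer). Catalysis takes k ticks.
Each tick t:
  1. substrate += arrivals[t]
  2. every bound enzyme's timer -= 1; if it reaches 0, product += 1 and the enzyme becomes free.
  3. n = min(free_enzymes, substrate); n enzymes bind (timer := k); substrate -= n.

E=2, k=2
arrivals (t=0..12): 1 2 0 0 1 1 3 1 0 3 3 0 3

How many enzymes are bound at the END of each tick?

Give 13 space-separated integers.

Answer: 1 2 2 1 1 2 2 2 2 2 2 2 2

Derivation:
t=0: arr=1 -> substrate=0 bound=1 product=0
t=1: arr=2 -> substrate=1 bound=2 product=0
t=2: arr=0 -> substrate=0 bound=2 product=1
t=3: arr=0 -> substrate=0 bound=1 product=2
t=4: arr=1 -> substrate=0 bound=1 product=3
t=5: arr=1 -> substrate=0 bound=2 product=3
t=6: arr=3 -> substrate=2 bound=2 product=4
t=7: arr=1 -> substrate=2 bound=2 product=5
t=8: arr=0 -> substrate=1 bound=2 product=6
t=9: arr=3 -> substrate=3 bound=2 product=7
t=10: arr=3 -> substrate=5 bound=2 product=8
t=11: arr=0 -> substrate=4 bound=2 product=9
t=12: arr=3 -> substrate=6 bound=2 product=10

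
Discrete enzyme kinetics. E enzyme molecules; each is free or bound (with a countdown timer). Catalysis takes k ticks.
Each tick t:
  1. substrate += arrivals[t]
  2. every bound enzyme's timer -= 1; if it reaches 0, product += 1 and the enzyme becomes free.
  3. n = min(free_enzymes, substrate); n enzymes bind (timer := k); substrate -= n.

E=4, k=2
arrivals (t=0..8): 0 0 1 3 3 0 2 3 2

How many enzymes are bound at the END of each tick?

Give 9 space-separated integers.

t=0: arr=0 -> substrate=0 bound=0 product=0
t=1: arr=0 -> substrate=0 bound=0 product=0
t=2: arr=1 -> substrate=0 bound=1 product=0
t=3: arr=3 -> substrate=0 bound=4 product=0
t=4: arr=3 -> substrate=2 bound=4 product=1
t=5: arr=0 -> substrate=0 bound=3 product=4
t=6: arr=2 -> substrate=0 bound=4 product=5
t=7: arr=3 -> substrate=1 bound=4 product=7
t=8: arr=2 -> substrate=1 bound=4 product=9

Answer: 0 0 1 4 4 3 4 4 4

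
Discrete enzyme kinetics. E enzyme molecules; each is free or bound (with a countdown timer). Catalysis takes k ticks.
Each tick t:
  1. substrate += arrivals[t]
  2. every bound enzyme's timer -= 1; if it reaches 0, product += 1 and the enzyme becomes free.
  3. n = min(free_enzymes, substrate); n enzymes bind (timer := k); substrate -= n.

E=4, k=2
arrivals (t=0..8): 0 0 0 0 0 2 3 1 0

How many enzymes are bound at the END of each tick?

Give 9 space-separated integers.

t=0: arr=0 -> substrate=0 bound=0 product=0
t=1: arr=0 -> substrate=0 bound=0 product=0
t=2: arr=0 -> substrate=0 bound=0 product=0
t=3: arr=0 -> substrate=0 bound=0 product=0
t=4: arr=0 -> substrate=0 bound=0 product=0
t=5: arr=2 -> substrate=0 bound=2 product=0
t=6: arr=3 -> substrate=1 bound=4 product=0
t=7: arr=1 -> substrate=0 bound=4 product=2
t=8: arr=0 -> substrate=0 bound=2 product=4

Answer: 0 0 0 0 0 2 4 4 2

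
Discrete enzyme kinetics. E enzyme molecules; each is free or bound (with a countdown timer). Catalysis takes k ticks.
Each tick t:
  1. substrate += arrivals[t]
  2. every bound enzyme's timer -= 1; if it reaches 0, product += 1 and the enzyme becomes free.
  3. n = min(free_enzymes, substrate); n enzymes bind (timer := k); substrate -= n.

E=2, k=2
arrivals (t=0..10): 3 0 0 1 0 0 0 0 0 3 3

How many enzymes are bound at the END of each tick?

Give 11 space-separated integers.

t=0: arr=3 -> substrate=1 bound=2 product=0
t=1: arr=0 -> substrate=1 bound=2 product=0
t=2: arr=0 -> substrate=0 bound=1 product=2
t=3: arr=1 -> substrate=0 bound=2 product=2
t=4: arr=0 -> substrate=0 bound=1 product=3
t=5: arr=0 -> substrate=0 bound=0 product=4
t=6: arr=0 -> substrate=0 bound=0 product=4
t=7: arr=0 -> substrate=0 bound=0 product=4
t=8: arr=0 -> substrate=0 bound=0 product=4
t=9: arr=3 -> substrate=1 bound=2 product=4
t=10: arr=3 -> substrate=4 bound=2 product=4

Answer: 2 2 1 2 1 0 0 0 0 2 2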